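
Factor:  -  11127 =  - 3^1*3709^1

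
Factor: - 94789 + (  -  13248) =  - 108037 = - 108037^1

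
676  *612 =413712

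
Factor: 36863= 191^1*193^1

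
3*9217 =27651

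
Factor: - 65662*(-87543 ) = 5748248466= 2^1*  3^2*71^1*137^1 * 32831^1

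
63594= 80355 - 16761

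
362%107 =41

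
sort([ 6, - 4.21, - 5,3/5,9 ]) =[ - 5  ,-4.21,3/5, 6,9 ]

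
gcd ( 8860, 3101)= 443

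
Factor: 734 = 2^1*367^1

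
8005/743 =8005/743 = 10.77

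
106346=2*53173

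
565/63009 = 565/63009 = 0.01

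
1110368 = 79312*14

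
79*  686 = 54194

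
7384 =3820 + 3564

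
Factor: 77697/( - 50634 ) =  - 2^( - 1)*29^(-1)*89^1 = - 89/58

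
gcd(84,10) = 2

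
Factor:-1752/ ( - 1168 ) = 2^(-1 )*3^1 = 3/2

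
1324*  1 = 1324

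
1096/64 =17 + 1/8 =17.12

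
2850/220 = 12  +  21/22 = 12.95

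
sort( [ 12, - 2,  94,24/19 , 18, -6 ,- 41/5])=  [-41/5, - 6, -2 , 24/19 , 12,18,94] 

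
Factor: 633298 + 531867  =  5^1*467^1*499^1 = 1165165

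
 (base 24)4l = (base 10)117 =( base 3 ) 11100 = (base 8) 165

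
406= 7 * 58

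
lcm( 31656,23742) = 94968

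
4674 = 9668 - 4994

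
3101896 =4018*772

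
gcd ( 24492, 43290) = 78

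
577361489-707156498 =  - 129795009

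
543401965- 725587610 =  - 182185645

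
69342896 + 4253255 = 73596151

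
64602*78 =5038956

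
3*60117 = 180351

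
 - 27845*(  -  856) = 23835320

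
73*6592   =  481216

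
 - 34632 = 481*( - 72)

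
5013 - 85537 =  - 80524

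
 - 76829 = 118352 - 195181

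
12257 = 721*17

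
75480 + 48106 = 123586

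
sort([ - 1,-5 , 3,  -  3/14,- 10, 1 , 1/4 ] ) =[ - 10, -5, - 1, - 3/14,1/4, 1, 3 ] 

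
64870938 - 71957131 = - 7086193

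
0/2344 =0=0.00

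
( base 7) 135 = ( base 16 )4B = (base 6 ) 203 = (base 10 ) 75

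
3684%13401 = 3684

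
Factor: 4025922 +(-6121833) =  - 2095911 = - 3^2*179^1*1301^1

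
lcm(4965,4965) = 4965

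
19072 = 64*298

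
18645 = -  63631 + 82276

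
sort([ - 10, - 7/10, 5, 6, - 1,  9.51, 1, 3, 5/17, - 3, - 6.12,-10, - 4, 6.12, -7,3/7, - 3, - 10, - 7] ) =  [ - 10, - 10, - 10 , - 7, - 7,  -  6.12,  -  4, - 3, - 3,-1, - 7/10, 5/17, 3/7  ,  1, 3, 5, 6,6.12,9.51]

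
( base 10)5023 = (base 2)1001110011111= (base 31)571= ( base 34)4bp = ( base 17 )1068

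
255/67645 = 51/13529= 0.00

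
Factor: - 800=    - 2^5*5^2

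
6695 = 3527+3168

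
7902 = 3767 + 4135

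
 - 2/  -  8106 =1/4053 = 0.00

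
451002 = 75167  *6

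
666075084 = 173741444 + 492333640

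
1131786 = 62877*18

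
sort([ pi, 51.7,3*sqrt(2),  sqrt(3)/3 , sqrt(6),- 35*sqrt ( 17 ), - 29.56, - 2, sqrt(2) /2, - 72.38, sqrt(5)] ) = [ - 35*sqrt(17),  -  72.38, - 29.56, - 2, sqrt( 3)/3, sqrt( 2 )/2, sqrt( 5 ),  sqrt(  6 ), pi, 3*sqrt( 2), 51.7 ] 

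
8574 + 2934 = 11508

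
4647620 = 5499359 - 851739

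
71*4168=295928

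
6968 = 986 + 5982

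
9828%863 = 335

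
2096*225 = 471600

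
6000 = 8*750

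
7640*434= 3315760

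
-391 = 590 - 981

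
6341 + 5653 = 11994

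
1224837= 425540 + 799297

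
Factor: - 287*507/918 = -48503/306= -  2^( - 1)* 3^( - 2)*  7^1*13^2 * 17^( - 1)*41^1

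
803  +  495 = 1298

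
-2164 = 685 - 2849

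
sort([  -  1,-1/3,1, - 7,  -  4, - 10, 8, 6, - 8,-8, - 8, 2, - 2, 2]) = [ - 10, - 8, - 8, - 8, - 7 , - 4,  -  2, - 1, - 1/3, 1, 2, 2, 6, 8]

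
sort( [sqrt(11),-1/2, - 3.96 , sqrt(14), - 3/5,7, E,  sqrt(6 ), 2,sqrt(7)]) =[ -3.96, - 3/5, - 1/2,2,sqrt( 6) , sqrt( 7), E, sqrt(11 ),sqrt(14 ),7]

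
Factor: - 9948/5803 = -2^2*3^1*7^ ( -1)=- 12/7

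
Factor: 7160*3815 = 2^3*5^2*7^1*109^1*179^1 = 27315400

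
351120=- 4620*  ( - 76) 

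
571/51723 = 571/51723 = 0.01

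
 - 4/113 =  - 1 + 109/113 = - 0.04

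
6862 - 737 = 6125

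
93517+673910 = 767427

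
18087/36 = 6029/12=   502.42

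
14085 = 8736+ 5349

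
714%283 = 148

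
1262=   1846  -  584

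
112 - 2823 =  - 2711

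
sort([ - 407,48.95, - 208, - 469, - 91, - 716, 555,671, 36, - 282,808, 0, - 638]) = [  -  716, - 638 , - 469, - 407, - 282, - 208, - 91, 0, 36, 48.95,555, 671, 808 ]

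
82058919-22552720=59506199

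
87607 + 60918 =148525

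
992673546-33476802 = 959196744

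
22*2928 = 64416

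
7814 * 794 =6204316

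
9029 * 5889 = 53171781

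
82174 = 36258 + 45916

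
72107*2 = 144214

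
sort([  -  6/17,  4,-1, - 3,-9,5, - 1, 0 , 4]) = [ - 9, - 3, - 1, - 1, - 6/17,0, 4,4,5]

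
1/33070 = 1/33070= 0.00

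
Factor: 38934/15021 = 4326/1669 = 2^1*3^1*7^1*103^1*1669^( - 1 )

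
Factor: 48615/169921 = 105/367 =3^1* 5^1*7^1*367^( - 1) 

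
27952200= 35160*795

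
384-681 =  - 297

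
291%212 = 79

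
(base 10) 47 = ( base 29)1I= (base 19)29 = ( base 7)65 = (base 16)2F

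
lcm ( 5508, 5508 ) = 5508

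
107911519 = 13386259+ 94525260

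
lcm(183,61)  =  183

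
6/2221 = 6/2221 = 0.00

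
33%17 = 16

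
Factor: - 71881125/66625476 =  - 2^ ( - 2 ) * 5^3*19^( - 1 )*103^1 * 107^( - 1 )*1861^1 * 2731^(-1)= - 23960375/22208492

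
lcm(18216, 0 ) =0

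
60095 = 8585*7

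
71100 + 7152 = 78252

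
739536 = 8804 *84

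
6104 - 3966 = 2138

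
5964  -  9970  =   - 4006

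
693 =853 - 160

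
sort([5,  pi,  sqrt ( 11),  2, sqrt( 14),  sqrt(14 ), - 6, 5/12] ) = [  -  6,5/12,  2,  pi,sqrt (11 ),sqrt(14),sqrt( 14 ),  5]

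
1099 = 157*7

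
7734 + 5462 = 13196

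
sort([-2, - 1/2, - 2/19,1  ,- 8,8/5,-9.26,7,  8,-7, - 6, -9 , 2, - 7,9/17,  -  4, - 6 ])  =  [ - 9.26,  -  9,  -  8 , - 7, - 7, - 6, - 6, - 4 , - 2, - 1/2 , - 2/19, 9/17, 1,8/5,2,7,8]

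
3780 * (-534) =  - 2018520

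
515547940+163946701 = 679494641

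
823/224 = 823/224= 3.67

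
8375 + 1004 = 9379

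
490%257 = 233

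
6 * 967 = 5802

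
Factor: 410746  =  2^1*7^1*29339^1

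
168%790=168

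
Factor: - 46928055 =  - 3^1*5^1*53^1 * 59029^1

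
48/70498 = 24/35249 = 0.00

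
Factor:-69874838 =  - 2^1*11^3 * 26249^1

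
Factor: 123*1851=227673 = 3^2*41^1*617^1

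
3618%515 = 13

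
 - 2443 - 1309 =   -  3752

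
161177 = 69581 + 91596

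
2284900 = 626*3650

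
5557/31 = 5557/31 = 179.26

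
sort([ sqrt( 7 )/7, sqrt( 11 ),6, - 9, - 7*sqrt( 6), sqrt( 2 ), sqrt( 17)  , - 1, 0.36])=[ - 7*sqrt(6), - 9 ,-1, 0.36,sqrt( 7 )/7, sqrt( 2 ), sqrt( 11),sqrt (17), 6] 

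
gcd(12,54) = 6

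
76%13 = 11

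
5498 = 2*2749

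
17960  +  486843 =504803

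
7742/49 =158 = 158.00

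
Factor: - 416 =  - 2^5*13^1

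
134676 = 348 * 387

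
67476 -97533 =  - 30057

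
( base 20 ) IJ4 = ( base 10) 7584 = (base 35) 66O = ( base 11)5775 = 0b1110110100000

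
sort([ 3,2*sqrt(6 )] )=[3, 2*sqrt( 6)]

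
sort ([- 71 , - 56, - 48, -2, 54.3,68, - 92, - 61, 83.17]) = [-92,- 71, - 61, - 56, - 48,-2, 54.3,68, 83.17]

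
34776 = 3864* 9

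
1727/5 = 1727/5 = 345.40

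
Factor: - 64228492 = -2^2 * 16057123^1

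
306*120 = 36720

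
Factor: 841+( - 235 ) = 2^1 * 3^1 * 101^1 = 606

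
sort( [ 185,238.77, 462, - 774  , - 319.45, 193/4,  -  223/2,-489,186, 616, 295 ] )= [ - 774, - 489, - 319.45,-223/2, 193/4, 185, 186, 238.77, 295, 462, 616 ] 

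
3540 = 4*885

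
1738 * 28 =48664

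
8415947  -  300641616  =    -  292225669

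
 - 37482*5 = - 187410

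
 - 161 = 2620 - 2781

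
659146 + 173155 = 832301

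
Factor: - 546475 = -5^2*21859^1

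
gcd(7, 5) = 1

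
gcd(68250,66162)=6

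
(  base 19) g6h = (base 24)a63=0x1713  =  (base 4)1130103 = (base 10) 5907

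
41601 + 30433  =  72034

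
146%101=45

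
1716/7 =245 + 1/7 = 245.14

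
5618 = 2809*2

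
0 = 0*2288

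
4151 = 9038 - 4887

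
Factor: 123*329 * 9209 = 3^1*7^1 * 41^1*47^1*9209^1= 372660603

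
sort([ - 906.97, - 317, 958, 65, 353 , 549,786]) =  [ - 906.97, - 317 , 65,353, 549,786, 958 ]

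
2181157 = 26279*83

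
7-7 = 0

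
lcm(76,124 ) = 2356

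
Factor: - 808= - 2^3*101^1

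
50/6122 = 25/3061 = 0.01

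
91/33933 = 91/33933 = 0.00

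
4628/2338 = 1 + 1145/1169 = 1.98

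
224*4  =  896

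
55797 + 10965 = 66762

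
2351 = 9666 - 7315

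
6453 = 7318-865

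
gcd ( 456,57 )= 57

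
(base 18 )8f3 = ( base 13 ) 13C5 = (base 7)11232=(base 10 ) 2865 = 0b101100110001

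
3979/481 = 8  +  131/481 = 8.27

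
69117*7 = 483819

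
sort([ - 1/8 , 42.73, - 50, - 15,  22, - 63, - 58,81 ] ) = [ - 63,  -  58, - 50, - 15, - 1/8,22,42.73,81 ]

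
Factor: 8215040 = 2^9 * 5^1*3209^1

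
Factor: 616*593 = 2^3*7^1*11^1*593^1 = 365288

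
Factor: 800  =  2^5*5^2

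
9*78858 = 709722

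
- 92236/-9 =92236/9  =  10248.44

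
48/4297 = 48/4297 = 0.01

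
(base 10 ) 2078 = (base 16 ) 81e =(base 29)2DJ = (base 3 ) 2211222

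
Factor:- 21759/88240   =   - 2^( - 4)*3^1*5^(-1)*1103^ ( - 1) * 7253^1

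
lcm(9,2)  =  18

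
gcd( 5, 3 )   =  1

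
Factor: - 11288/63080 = - 5^( - 1 )*17^1*19^( - 1)  =  - 17/95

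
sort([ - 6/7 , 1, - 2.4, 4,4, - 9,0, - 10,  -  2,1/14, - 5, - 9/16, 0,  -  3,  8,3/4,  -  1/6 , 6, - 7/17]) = [ - 10,-9, - 5, - 3, - 2.4, - 2, - 6/7, - 9/16,-7/17, - 1/6,  0, 0, 1/14, 3/4, 1, 4, 4,6,  8]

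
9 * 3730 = 33570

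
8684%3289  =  2106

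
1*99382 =99382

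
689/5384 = 689/5384 = 0.13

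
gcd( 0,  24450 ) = 24450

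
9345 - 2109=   7236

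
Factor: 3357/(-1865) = -9/5  =  -3^2*5^( - 1)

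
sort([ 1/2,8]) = [1/2,  8]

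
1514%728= 58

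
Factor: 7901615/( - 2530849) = - 5^1*263^(-1)*1151^1*1373^1*9623^( - 1)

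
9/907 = 9/907 =0.01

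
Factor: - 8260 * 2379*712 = -13991184480 = - 2^5 * 3^1 * 5^1*7^1* 13^1*59^1 *61^1*89^1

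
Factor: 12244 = 2^2*3061^1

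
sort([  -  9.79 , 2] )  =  [ -9.79,  2] 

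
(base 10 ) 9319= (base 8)22147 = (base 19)16f9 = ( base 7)36112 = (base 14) 3579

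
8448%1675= 73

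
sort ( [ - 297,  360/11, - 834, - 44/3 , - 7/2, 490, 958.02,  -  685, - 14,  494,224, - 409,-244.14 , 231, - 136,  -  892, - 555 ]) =[ - 892, - 834, - 685, - 555,  -  409,- 297, - 244.14,-136, - 44/3, - 14,-7/2,360/11, 224,231, 490,494,  958.02 ] 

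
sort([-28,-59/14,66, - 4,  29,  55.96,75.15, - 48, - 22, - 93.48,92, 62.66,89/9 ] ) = [-93.48,  -  48,  -  28, - 22 , - 59/14, - 4,89/9,29 , 55.96, 62.66,66,75.15, 92 ]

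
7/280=1/40  =  0.03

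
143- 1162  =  -1019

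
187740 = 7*26820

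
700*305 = 213500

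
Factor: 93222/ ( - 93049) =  - 2^1*3^2 * 11^( - 2) * 769^( - 1 ) * 5179^1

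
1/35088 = 1/35088 = 0.00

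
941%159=146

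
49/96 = 49/96 = 0.51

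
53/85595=1/1615 = 0.00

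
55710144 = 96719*576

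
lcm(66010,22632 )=792120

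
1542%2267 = 1542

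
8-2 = 6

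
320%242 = 78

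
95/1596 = 5/84 = 0.06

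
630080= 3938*160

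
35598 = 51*698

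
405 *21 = 8505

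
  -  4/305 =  - 4/305 = - 0.01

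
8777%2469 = 1370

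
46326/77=601  +  7/11 = 601.64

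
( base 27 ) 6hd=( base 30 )5bg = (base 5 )123341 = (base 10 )4846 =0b1001011101110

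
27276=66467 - 39191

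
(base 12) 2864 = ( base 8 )11114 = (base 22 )9ek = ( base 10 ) 4684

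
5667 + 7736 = 13403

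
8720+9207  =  17927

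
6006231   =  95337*63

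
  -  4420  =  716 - 5136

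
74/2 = 37 = 37.00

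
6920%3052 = 816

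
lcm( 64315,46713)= 4437735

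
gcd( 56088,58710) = 114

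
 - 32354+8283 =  - 24071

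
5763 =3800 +1963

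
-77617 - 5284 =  - 82901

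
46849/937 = 49 + 936/937  =  50.00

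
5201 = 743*7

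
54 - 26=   28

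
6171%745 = 211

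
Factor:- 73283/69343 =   -  7^1*17^ ( - 1 )*19^2*29^1*4079^(-1)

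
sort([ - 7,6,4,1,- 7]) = [ - 7, - 7,1 , 4, 6 ] 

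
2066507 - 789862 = 1276645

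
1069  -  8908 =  - 7839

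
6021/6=2007/2=1003.50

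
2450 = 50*49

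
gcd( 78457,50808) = 1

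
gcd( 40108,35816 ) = 148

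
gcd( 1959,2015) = 1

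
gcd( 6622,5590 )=86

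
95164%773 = 85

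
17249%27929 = 17249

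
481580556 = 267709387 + 213871169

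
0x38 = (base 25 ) 26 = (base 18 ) 32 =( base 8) 70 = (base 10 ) 56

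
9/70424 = 9/70424 = 0.00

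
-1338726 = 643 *( - 2082 ) 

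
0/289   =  0 = 0.00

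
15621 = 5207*3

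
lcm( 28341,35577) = 1672119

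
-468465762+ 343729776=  - 124735986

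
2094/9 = 698/3=232.67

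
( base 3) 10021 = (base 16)58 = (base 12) 74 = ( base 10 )88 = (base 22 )40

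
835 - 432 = 403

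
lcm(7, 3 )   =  21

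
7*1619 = 11333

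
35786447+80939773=116726220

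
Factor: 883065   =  3^1 * 5^1*17^1 * 3463^1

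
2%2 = 0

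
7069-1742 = 5327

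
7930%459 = 127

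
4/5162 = 2/2581 = 0.00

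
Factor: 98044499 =7^1 * 14006357^1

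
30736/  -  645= - 30736/645 = - 47.65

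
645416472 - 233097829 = 412318643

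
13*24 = 312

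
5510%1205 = 690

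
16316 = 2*8158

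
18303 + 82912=101215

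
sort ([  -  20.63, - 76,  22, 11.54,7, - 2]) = [-76, - 20.63,  -  2, 7, 11.54, 22] 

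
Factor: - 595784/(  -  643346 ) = 2^2*7^1*11^( - 1) * 10639^1*29243^(- 1) = 297892/321673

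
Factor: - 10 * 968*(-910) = 2^5 * 5^2 * 7^1*11^2 * 13^1=8808800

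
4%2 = 0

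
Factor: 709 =709^1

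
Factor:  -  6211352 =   -  2^3 * 7^1*110917^1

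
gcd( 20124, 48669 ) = 3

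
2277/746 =3+ 39/746 = 3.05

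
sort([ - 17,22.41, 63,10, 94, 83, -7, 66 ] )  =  [- 17, - 7,10, 22.41, 63,66 , 83 , 94]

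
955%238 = 3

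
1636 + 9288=10924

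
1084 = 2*542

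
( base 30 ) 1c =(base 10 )42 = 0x2A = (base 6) 110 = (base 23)1J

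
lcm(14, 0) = 0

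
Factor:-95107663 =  - 7^1*13586809^1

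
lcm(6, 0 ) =0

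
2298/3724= 1149/1862 = 0.62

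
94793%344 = 193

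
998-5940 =  -  4942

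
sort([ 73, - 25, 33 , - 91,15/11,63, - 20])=[  -  91,-25,-20,15/11, 33,63,73] 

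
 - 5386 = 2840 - 8226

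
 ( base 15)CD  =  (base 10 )193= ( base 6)521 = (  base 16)C1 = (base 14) db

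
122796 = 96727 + 26069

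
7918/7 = 1131 + 1/7 = 1131.14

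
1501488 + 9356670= 10858158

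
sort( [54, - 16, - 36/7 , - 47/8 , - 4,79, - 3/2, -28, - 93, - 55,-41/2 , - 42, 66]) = [ -93, - 55, - 42, - 28, - 41/2,-16, - 47/8,-36/7 , - 4, - 3/2, 54,66, 79] 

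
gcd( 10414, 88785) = 1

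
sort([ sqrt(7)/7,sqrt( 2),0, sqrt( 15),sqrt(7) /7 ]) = [ 0, sqrt( 7)/7, sqrt(7) /7, sqrt ( 2),sqrt( 15 )] 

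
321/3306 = 107/1102 = 0.10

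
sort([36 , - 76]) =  [  -  76,  36]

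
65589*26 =1705314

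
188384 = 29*6496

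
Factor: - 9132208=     -  2^4 * 113^1*5051^1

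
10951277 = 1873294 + 9077983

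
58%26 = 6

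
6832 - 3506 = 3326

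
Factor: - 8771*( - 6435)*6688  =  377479982880 = 2^5*3^2*5^1*7^2*11^2*13^1*19^1*179^1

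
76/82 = 38/41 = 0.93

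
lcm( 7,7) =7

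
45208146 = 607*74478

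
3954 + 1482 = 5436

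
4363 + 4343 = 8706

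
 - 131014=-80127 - 50887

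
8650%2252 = 1894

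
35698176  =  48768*732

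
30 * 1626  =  48780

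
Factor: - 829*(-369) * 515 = 3^2 *5^1 * 41^1*103^1*829^1 = 157539015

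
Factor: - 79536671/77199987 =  - 3^(-1 )*127^1*157^1*3989^1 * 25733329^( - 1) 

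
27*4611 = 124497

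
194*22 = 4268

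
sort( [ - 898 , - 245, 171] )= [ - 898, - 245,171] 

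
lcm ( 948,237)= 948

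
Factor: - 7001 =-7001^1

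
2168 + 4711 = 6879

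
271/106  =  2+59/106   =  2.56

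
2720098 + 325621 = 3045719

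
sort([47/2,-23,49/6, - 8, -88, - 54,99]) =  [ - 88, - 54, - 23, - 8,49/6,  47/2, 99 ] 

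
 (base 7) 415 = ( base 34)64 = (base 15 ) DD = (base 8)320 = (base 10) 208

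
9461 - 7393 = 2068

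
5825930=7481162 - 1655232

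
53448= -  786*( - 68)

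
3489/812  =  4 + 241/812 = 4.30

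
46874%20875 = 5124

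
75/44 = 1+31/44  =  1.70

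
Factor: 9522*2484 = 2^3*3^5*23^3 =23652648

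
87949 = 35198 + 52751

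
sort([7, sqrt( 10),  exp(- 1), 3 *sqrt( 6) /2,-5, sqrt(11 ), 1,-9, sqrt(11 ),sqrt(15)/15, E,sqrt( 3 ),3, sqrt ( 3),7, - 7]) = [  -  9, - 7,  -  5, sqrt (15)/15,exp( - 1 ), 1, sqrt( 3), sqrt (3),  E, 3, sqrt( 10 ) , sqrt( 11)  ,  sqrt(11),3*sqrt( 6) /2, 7, 7]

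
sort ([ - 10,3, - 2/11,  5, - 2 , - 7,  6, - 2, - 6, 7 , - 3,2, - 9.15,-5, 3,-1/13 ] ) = [-10,-9.15, - 7,  -  6, - 5, - 3, - 2, - 2,  -  2/11, - 1/13,2,3 , 3,  5,6,7] 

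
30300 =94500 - 64200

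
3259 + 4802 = 8061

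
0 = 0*3189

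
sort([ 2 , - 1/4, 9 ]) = [ - 1/4,2 , 9] 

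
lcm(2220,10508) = 157620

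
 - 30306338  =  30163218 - 60469556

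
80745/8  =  10093 + 1/8 = 10093.12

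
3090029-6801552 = - 3711523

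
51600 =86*600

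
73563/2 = 73563/2 =36781.50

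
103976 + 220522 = 324498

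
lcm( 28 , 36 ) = 252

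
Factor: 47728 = 2^4*19^1*157^1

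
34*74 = 2516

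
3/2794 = 3/2794  =  0.00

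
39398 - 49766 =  - 10368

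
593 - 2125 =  - 1532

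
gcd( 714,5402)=2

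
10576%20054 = 10576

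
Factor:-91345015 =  - 5^1*18269003^1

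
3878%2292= 1586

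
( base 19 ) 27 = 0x2d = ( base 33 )1C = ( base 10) 45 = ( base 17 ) 2B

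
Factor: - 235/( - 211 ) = 5^1 *47^1*211^(-1)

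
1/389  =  1/389  =  0.00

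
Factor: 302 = 2^1*151^1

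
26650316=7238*3682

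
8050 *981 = 7897050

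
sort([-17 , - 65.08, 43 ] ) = [-65.08, - 17,43 ] 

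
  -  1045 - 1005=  -2050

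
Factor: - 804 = -2^2*3^1*67^1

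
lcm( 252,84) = 252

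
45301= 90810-45509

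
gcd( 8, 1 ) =1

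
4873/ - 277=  - 18 + 113/277 =-17.59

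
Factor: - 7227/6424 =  - 2^(-3 )*3^2  =  - 9/8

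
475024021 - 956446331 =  - 481422310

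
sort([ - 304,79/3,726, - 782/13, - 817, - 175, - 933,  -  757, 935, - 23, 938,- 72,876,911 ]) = [-933,-817,- 757, - 304, - 175, - 72 , - 782/13,-23, 79/3, 726, 876,  911, 935,938]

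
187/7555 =187/7555  =  0.02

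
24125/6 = 24125/6 = 4020.83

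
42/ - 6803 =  - 42/6803 = - 0.01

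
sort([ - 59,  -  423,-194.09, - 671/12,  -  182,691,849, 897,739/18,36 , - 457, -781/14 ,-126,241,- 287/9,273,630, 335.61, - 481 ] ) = [-481, - 457,-423,  -  194.09,-182, - 126,-59, - 671/12, - 781/14,-287/9,36,739/18,241,273,335.61,630, 691,849,897]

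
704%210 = 74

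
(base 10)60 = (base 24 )2C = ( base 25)2a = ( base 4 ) 330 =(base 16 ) 3c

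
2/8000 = 1/4000 = 0.00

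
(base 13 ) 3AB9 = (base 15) 2773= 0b10000011110001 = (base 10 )8433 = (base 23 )flf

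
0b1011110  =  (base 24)3m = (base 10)94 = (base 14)6A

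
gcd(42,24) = 6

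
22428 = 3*7476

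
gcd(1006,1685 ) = 1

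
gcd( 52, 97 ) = 1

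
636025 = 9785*65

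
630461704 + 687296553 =1317758257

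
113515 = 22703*5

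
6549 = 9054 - 2505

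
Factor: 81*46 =3726= 2^1*3^4*23^1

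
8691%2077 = 383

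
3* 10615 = 31845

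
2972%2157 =815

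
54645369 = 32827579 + 21817790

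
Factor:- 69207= - 3^1*17^1*23^1 * 59^1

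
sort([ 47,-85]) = [  -  85, 47] 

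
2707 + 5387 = 8094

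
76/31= 2 + 14/31 = 2.45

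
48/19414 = 24/9707 = 0.00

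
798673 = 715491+83182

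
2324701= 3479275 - 1154574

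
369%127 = 115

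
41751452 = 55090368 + - 13338916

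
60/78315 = 4/5221 = 0.00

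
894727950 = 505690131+389037819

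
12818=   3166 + 9652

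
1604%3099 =1604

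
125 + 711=836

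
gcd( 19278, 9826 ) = 34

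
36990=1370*27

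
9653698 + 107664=9761362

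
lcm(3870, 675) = 58050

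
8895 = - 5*(  -  1779)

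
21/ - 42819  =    -  1+ 2038/2039 = -0.00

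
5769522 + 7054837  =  12824359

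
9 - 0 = 9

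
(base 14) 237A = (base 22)ch2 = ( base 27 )8D1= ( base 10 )6184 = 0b1100000101000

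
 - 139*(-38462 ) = 5346218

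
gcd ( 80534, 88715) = 1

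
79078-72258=6820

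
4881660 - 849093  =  4032567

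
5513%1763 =224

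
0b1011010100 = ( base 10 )724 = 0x2D4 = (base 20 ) 1g4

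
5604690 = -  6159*( - 910)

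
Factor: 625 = 5^4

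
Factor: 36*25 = 900 = 2^2*3^2 *5^2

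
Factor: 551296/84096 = 59/9 = 3^( - 2 )  *59^1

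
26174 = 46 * 569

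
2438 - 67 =2371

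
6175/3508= 6175/3508 =1.76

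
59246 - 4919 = 54327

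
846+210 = 1056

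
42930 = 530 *81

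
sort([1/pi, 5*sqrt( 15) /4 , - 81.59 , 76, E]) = [-81.59,1/pi,E, 5*sqrt(15 )/4 , 76 ] 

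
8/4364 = 2/1091= 0.00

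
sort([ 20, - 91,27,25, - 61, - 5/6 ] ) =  [ - 91 , - 61,-5/6,  20,25,27]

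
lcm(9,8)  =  72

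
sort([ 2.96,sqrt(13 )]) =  [ 2.96, sqrt(13)] 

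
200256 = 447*448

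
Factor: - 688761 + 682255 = - 2^1*3253^1 = -6506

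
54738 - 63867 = - 9129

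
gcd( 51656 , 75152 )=88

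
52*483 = 25116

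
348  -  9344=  - 8996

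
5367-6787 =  - 1420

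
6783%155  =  118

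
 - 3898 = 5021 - 8919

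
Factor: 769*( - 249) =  - 3^1 *83^1*  769^1 = - 191481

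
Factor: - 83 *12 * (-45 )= 2^2*3^3*5^1 * 83^1 = 44820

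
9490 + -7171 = 2319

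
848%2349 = 848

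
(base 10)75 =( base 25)30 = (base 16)4b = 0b1001011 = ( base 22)39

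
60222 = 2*30111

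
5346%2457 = 432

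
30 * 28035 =841050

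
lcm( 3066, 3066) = 3066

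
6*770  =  4620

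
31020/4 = 7755=7755.00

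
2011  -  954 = 1057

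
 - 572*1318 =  - 753896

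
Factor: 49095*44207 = 2170342665 = 3^2*5^1*1091^1*44207^1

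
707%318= 71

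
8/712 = 1/89 = 0.01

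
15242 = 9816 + 5426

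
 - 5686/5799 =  - 5686/5799 = - 0.98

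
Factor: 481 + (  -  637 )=-156 = -2^2*3^1*13^1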